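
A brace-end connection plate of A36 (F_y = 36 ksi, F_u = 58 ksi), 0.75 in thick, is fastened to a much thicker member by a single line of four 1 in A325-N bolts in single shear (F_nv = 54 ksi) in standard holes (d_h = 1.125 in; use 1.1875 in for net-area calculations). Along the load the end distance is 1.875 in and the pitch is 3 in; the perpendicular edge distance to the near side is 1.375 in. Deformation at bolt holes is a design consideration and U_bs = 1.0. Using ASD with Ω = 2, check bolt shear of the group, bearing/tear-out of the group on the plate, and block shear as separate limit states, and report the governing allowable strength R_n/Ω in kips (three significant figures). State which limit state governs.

84.8 kips (bolt shear governs)

Bolt shear: A_b = π·1²/4 = 0.7854 in²; R_n = 54 × 0.7854 × 4 × 1 = 169.6 kips → 169.6 / 2 = 84.8 kips.
Bearing: edge l_c = 1.312, r_n = 68.51 kips; interior l_c = 1.875, r_n = 97.88 kips; R_n = 68.51 + 3·97.88 = 362.1 kips → 181 kips.
Block shear: A_gv = 8.156, A_nv = 5.039, A_nt = 0.5859 in²; R_n = min(0.6F_uA_nv, 0.6F_yA_gv) + U_bs·F_u·A_nt = 209.3 kips → 105 kips.
Bolt shear governs: 84.8 kips.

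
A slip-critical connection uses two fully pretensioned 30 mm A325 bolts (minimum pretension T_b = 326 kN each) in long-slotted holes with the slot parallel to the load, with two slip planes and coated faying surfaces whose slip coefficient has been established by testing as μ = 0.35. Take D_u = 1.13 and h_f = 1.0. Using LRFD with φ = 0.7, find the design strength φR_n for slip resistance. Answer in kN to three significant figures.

361 kN

R_n = μ · D_u · h_f · T_b · n_s · n_b = 0.35 × 1.13 × 1.0 × 326 × 2 × 2 = 515.7 kN.
Design strength φR_n = 0.7 × 515.7 = 361 kN.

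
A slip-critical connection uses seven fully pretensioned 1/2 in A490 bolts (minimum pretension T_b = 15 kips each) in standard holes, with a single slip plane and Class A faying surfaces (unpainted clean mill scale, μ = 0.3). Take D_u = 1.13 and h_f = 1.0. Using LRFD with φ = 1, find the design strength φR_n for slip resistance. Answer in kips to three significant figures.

35.6 kips

R_n = μ · D_u · h_f · T_b · n_s · n_b = 0.3 × 1.13 × 1.0 × 15 × 1 × 7 = 35.59 kips.
Design strength φR_n = 1 × 35.59 = 35.6 kips.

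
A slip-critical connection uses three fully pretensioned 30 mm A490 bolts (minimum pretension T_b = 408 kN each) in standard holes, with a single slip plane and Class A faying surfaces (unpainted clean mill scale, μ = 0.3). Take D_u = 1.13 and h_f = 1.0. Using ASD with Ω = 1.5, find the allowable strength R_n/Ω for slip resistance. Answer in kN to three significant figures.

R_n = μ · D_u · h_f · T_b · n_s · n_b = 0.3 × 1.13 × 1.0 × 408 × 1 × 3 = 414.9 kN.
Allowable strength R_n/Ω = 414.9 / 1.5 = 277 kN.

277 kN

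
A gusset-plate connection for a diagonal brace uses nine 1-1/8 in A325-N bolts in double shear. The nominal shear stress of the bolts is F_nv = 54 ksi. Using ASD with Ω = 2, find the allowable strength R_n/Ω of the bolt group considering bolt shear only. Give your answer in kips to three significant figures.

483 kips

A_b = π × 1.125² / 4 = 0.994 in².
R_n = F_nv · A_b · n · n_s = 54 × 0.994 × 9 × 2 = 966.2 kips.
Allowable strength R_n/Ω = 966.2 / 2 = 483 kips.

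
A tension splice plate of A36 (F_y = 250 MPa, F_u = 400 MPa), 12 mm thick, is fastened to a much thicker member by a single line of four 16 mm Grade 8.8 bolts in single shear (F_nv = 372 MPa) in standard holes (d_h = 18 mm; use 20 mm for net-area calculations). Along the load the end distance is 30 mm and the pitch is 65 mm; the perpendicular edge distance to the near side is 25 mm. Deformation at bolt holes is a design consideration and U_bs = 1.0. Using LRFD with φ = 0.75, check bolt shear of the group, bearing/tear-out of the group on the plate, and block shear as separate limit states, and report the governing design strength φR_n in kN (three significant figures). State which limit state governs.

224 kN (bolt shear governs)

Bolt shear: A_b = π·16²/4 = 201.1 mm²; R_n = 372 × 201.1 × 4 × 1 / 1000 = 299.2 kN → 0.75 × 299.2 = 224 kN.
Bearing: edge l_c = 21, r_n = 121 kN; interior l_c = 47, r_n = 184.3 kN; R_n = 121 + 3·184.3 = 673.9 kN → 505 kN.
Block shear: A_gv = 2700, A_nv = 1860, A_nt = 180 mm²; R_n = min(0.6F_uA_nv, 0.6F_yA_gv) + U_bs·F_u·A_nt = 477 kN → 358 kN.
Bolt shear governs: 224 kN.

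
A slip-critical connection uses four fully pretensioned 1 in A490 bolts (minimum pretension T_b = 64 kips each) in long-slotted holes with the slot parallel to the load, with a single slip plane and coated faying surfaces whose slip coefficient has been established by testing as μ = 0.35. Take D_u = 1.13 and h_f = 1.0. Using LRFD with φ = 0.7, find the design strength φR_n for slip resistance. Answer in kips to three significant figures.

70.9 kips

R_n = μ · D_u · h_f · T_b · n_s · n_b = 0.35 × 1.13 × 1.0 × 64 × 1 × 4 = 101.2 kips.
Design strength φR_n = 0.7 × 101.2 = 70.9 kips.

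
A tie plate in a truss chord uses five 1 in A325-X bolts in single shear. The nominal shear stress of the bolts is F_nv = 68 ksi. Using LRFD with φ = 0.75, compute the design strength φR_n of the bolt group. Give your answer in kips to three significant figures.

200 kips

A_b = π × 1² / 4 = 0.7854 in².
R_n = F_nv · A_b · n · n_s = 68 × 0.7854 × 5 × 1 = 267 kips.
Design strength φR_n = 0.75 × 267 = 200 kips.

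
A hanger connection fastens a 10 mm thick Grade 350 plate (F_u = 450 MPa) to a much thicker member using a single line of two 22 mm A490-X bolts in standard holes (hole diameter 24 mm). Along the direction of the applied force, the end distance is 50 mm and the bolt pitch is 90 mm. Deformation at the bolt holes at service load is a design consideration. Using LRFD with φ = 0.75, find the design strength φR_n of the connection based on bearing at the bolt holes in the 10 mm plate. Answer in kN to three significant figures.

332 kN

Per bolt r_n = 1.2 l_c t F_u ≤ 2.4 d t F_u; upper limit = 2.4 × 22 × 10 × 450 / 1000 = 237.6 kN.
Edge bolt: l_c = 50 − 24/2 = 38 mm → 1.2 × 38 × 10 × 450 / 1000 = 205.2 → r_n = 205.2 kN.
Interior bolts: l_c = 90 − 24 = 66 mm → 1.2 × 66 × 10 × 450 / 1000 = 356.4 → r_n = 237.6 kN.
R_n = 1 × 205.2 + 1 × 237.6 = 442.8 kN.
Design strength φR_n = 0.75 × 442.8 = 332 kN.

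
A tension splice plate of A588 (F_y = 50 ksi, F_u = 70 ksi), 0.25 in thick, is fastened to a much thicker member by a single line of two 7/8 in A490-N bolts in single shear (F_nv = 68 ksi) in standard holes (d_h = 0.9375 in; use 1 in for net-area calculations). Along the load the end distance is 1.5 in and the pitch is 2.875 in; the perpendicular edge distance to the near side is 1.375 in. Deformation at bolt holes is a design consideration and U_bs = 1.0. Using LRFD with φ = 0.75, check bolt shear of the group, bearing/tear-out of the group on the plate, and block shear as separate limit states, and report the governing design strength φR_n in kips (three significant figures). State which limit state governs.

34.1 kips (block shear governs)

Bolt shear: A_b = π·0.875²/4 = 0.6013 in²; R_n = 68 × 0.6013 × 2 × 1 = 81.78 kips → 0.75 × 81.78 = 61.3 kips.
Bearing: edge l_c = 1.031, r_n = 21.66 kips; interior l_c = 1.938, r_n = 36.75 kips; R_n = 21.66 + 1·36.75 = 58.41 kips → 43.8 kips.
Block shear: A_gv = 1.094, A_nv = 0.7188, A_nt = 0.2188 in²; R_n = min(0.6F_uA_nv, 0.6F_yA_gv) + U_bs·F_u·A_nt = 45.5 kips → 34.1 kips.
Block shear governs: 34.1 kips.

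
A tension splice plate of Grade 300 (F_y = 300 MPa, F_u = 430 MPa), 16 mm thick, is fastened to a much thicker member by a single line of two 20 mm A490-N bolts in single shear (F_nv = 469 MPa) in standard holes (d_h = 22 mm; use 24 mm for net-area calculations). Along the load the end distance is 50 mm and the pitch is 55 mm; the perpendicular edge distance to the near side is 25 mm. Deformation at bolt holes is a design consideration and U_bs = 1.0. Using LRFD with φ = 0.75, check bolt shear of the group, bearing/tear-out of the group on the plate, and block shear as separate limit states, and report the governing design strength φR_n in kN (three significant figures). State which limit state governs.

221 kN (bolt shear governs)

Bolt shear: A_b = π·20²/4 = 314.2 mm²; R_n = 469 × 314.2 × 2 × 1 / 1000 = 294.7 kN → 0.75 × 294.7 = 221 kN.
Bearing: edge l_c = 39, r_n = 322 kN; interior l_c = 33, r_n = 272.4 kN; R_n = 322 + 1·272.4 = 594.4 kN → 446 kN.
Block shear: A_gv = 1680, A_nv = 1104, A_nt = 208 mm²; R_n = min(0.6F_uA_nv, 0.6F_yA_gv) + U_bs·F_u·A_nt = 374.3 kN → 281 kN.
Bolt shear governs: 221 kN.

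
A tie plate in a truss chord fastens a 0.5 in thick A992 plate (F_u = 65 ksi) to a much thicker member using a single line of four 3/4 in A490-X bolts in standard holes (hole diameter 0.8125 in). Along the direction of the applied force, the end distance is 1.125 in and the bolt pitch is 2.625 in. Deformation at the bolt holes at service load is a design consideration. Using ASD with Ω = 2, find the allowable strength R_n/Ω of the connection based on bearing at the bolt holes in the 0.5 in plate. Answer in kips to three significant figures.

102 kips

Per bolt r_n = 1.2 l_c t F_u ≤ 2.4 d t F_u; upper limit = 2.4 × 0.75 × 0.5 × 65 = 58.5 kips.
Edge bolt: l_c = 1.125 − 0.8125/2 = 0.7188 in → 1.2 × 0.7188 × 0.5 × 65 = 28.03 → r_n = 28.03 kips.
Interior bolts: l_c = 2.625 − 0.8125 = 1.812 in → 1.2 × 1.812 × 0.5 × 65 = 70.69 → r_n = 58.5 kips.
R_n = 1 × 28.03 + 3 × 58.5 = 203.5 kips.
Allowable strength R_n/Ω = 203.5 / 2 = 102 kips.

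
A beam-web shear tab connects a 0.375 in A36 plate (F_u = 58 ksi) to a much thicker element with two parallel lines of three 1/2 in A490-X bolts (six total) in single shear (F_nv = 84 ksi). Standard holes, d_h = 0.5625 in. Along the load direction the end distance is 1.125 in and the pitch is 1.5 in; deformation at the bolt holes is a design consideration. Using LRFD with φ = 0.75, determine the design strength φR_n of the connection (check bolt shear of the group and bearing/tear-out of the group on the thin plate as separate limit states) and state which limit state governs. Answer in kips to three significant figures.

74.2 kips (bolt shear governs)

Bolt shear: A_b = π·0.5²/4 = 0.1963 in²; R_n = 84 × 0.1963 × 6 × 1 = 98.96 kips → 0.75 × 98.96 = 74.2 kips.
Bearing (1.2 l_c t F_u ≤ 2.4 d t F_u): upper limit = 2.4·0.5·0.375·58 = 26.1 kips.
  Edge l_c = 1.125 − 0.5625/2 = 0.8438 → r_n = 22.02 kips; interior l_c = 1.5 − 0.5625 = 0.9375 → r_n = 24.47 kips.
  R_n,bearing = 2·22.02 + 4·24.47 = 141.9 kips → 0.75 × 141.9 = 106 kips.
Bolt shear governs: 74.2 kips.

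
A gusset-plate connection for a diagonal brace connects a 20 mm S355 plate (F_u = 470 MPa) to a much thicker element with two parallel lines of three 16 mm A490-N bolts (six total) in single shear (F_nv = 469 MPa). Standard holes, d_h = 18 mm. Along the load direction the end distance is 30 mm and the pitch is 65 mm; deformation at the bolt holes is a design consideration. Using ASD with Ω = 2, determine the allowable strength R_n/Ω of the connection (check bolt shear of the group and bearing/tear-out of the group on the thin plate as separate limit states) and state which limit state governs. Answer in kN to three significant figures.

283 kN (bolt shear governs)

Bolt shear: A_b = π·16²/4 = 201.1 mm²; R_n = 469 × 201.1 × 6 × 1 / 1000 = 565.8 kN → 565.8 / 2 = 283 kN.
Bearing (1.2 l_c t F_u ≤ 2.4 d t F_u): upper limit = 2.4·16·20·470 / 1000 = 361 kN.
  Edge l_c = 30 − 18/2 = 21 → r_n = 236.9 kN; interior l_c = 65 − 18 = 47 → r_n = 361 kN.
  R_n,bearing = 2·236.9 + 4·361 = 1918 kN → 1918 / 2 = 959 kN.
Bolt shear governs: 283 kN.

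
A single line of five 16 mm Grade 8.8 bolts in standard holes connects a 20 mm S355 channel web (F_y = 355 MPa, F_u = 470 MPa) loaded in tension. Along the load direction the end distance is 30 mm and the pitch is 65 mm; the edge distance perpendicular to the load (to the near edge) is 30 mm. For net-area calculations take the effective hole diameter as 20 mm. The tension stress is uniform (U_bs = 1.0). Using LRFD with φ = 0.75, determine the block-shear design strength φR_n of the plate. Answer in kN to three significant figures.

Shear plane L_v = 30 + 4·65 = 290 mm; A_gv = 290 × 20 = 5800 mm².
A_nv = (290 − 4.5·20) × 20 = 4000 mm².
A_nt = (30 − 0.5·20) × 20 = 400 mm².
0.6 F_u A_nv = 1128 kN; 0.6 F_y A_gv = 1235 kN → shear rupture governs the shear term.
R_n = 1128 + 1.0 × 470 × 400 / 1000 = 1316 kN.
Design strength φR_n = 0.75 × 1316 = 987 kN.

987 kN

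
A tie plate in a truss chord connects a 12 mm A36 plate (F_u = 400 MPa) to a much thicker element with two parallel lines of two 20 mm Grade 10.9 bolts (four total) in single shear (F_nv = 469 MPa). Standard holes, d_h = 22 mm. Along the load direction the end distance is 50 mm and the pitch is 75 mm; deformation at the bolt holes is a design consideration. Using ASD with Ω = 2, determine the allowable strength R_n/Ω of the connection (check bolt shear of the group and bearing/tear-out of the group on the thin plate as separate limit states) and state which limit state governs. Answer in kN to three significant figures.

Bolt shear: A_b = π·20²/4 = 314.2 mm²; R_n = 469 × 314.2 × 4 × 1 / 1000 = 589.4 kN → 589.4 / 2 = 295 kN.
Bearing (1.2 l_c t F_u ≤ 2.4 d t F_u): upper limit = 2.4·20·12·400 / 1000 = 230.4 kN.
  Edge l_c = 50 − 22/2 = 39 → r_n = 224.6 kN; interior l_c = 75 − 22 = 53 → r_n = 230.4 kN.
  R_n,bearing = 2·224.6 + 2·230.4 = 910.1 kN → 910.1 / 2 = 455 kN.
Bolt shear governs: 295 kN.

295 kN (bolt shear governs)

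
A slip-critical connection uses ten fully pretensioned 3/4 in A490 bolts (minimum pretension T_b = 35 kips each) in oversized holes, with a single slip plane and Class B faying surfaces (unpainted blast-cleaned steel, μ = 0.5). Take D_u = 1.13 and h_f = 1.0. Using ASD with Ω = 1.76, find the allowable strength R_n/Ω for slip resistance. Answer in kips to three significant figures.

R_n = μ · D_u · h_f · T_b · n_s · n_b = 0.5 × 1.13 × 1.0 × 35 × 1 × 10 = 197.8 kips.
Allowable strength R_n/Ω = 197.8 / 1.76 = 112 kips.

112 kips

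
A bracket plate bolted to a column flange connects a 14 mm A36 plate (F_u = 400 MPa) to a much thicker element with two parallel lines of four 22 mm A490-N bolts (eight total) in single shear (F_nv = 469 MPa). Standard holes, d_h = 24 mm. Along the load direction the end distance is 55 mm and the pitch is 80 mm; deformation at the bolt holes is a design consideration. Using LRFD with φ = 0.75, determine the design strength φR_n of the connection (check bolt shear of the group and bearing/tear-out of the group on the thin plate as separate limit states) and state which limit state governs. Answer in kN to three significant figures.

Bolt shear: A_b = π·22²/4 = 380.1 mm²; R_n = 469 × 380.1 × 8 × 1 / 1000 = 1426 kN → 0.75 × 1426 = 1070 kN.
Bearing (1.2 l_c t F_u ≤ 2.4 d t F_u): upper limit = 2.4·22·14·400 / 1000 = 295.7 kN.
  Edge l_c = 55 − 24/2 = 43 → r_n = 289 kN; interior l_c = 80 − 24 = 56 → r_n = 295.7 kN.
  R_n,bearing = 2·289 + 6·295.7 = 2352 kN → 0.75 × 2352 = 1760 kN.
Bolt shear governs: 1070 kN.

1070 kN (bolt shear governs)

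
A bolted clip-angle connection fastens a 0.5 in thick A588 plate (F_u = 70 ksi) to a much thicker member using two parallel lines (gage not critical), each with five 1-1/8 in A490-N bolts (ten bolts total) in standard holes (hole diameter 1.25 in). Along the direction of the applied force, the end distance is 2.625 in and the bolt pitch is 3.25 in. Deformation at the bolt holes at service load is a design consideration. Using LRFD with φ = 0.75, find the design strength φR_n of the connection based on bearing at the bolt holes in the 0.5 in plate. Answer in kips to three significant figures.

630 kips

Per bolt r_n = 1.2 l_c t F_u ≤ 2.4 d t F_u; upper limit = 2.4 × 1.125 × 0.5 × 70 = 94.5 kips.
Edge bolt: l_c = 2.625 − 1.25/2 = 2 in → 1.2 × 2 × 0.5 × 70 = 84 → r_n = 84 kips.
Interior bolts: l_c = 3.25 − 1.25 = 2 in → 1.2 × 2 × 0.5 × 70 = 84 → r_n = 84 kips.
R_n = 2 × 84 + 8 × 84 = 840 kips.
Design strength φR_n = 0.75 × 840 = 630 kips.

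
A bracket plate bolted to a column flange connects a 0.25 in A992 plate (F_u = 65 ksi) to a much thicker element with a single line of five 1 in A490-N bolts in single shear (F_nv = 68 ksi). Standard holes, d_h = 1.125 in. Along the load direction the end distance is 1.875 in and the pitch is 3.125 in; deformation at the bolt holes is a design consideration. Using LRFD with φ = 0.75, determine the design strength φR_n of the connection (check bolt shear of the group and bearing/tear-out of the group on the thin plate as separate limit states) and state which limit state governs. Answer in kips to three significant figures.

Bolt shear: A_b = π·1²/4 = 0.7854 in²; R_n = 68 × 0.7854 × 5 × 1 = 267 kips → 0.75 × 267 = 200 kips.
Bearing (1.2 l_c t F_u ≤ 2.4 d t F_u): upper limit = 2.4·1·0.25·65 = 39 kips.
  Edge l_c = 1.875 − 1.125/2 = 1.312 → r_n = 25.59 kips; interior l_c = 3.125 − 1.125 = 2 → r_n = 39 kips.
  R_n,bearing = 1·25.59 + 4·39 = 181.6 kips → 0.75 × 181.6 = 136 kips.
Bearing governs: 136 kips.

136 kips (bearing governs)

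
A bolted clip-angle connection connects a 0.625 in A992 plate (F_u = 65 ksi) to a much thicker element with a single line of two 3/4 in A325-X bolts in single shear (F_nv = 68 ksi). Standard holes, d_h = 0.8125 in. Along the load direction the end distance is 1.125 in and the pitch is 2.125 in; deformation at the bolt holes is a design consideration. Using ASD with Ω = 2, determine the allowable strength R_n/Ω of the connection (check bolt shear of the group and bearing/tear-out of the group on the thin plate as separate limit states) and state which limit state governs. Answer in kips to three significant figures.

30 kips (bolt shear governs)

Bolt shear: A_b = π·0.75²/4 = 0.4418 in²; R_n = 68 × 0.4418 × 2 × 1 = 60.08 kips → 60.08 / 2 = 30 kips.
Bearing (1.2 l_c t F_u ≤ 2.4 d t F_u): upper limit = 2.4·0.75·0.625·65 = 73.12 kips.
  Edge l_c = 1.125 − 0.8125/2 = 0.7188 → r_n = 35.04 kips; interior l_c = 2.125 − 0.8125 = 1.312 → r_n = 63.98 kips.
  R_n,bearing = 1·35.04 + 1·63.98 = 99.02 kips → 99.02 / 2 = 49.5 kips.
Bolt shear governs: 30 kips.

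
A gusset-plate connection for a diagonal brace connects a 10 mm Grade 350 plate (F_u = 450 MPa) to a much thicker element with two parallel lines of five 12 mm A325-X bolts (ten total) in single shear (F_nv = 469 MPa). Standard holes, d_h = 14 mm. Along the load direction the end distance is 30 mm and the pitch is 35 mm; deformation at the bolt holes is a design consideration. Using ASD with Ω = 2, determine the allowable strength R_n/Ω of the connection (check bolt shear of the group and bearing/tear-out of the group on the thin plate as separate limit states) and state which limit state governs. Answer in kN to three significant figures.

265 kN (bolt shear governs)

Bolt shear: A_b = π·12²/4 = 113.1 mm²; R_n = 469 × 113.1 × 10 × 1 / 1000 = 530.4 kN → 530.4 / 2 = 265 kN.
Bearing (1.2 l_c t F_u ≤ 2.4 d t F_u): upper limit = 2.4·12·10·450 / 1000 = 129.6 kN.
  Edge l_c = 30 − 14/2 = 23 → r_n = 124.2 kN; interior l_c = 35 − 14 = 21 → r_n = 113.4 kN.
  R_n,bearing = 2·124.2 + 8·113.4 = 1156 kN → 1156 / 2 = 578 kN.
Bolt shear governs: 265 kN.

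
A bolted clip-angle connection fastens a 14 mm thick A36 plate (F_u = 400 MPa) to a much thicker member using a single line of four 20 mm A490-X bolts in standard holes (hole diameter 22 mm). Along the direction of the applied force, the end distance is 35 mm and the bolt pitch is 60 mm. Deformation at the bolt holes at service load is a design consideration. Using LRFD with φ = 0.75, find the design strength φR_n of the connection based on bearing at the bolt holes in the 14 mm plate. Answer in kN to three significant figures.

696 kN

Per bolt r_n = 1.2 l_c t F_u ≤ 2.4 d t F_u; upper limit = 2.4 × 20 × 14 × 400 / 1000 = 268.8 kN.
Edge bolt: l_c = 35 − 22/2 = 24 mm → 1.2 × 24 × 14 × 400 / 1000 = 161.3 → r_n = 161.3 kN.
Interior bolts: l_c = 60 − 22 = 38 mm → 1.2 × 38 × 14 × 400 / 1000 = 255.4 → r_n = 255.4 kN.
R_n = 1 × 161.3 + 3 × 255.4 = 927.4 kN.
Design strength φR_n = 0.75 × 927.4 = 696 kN.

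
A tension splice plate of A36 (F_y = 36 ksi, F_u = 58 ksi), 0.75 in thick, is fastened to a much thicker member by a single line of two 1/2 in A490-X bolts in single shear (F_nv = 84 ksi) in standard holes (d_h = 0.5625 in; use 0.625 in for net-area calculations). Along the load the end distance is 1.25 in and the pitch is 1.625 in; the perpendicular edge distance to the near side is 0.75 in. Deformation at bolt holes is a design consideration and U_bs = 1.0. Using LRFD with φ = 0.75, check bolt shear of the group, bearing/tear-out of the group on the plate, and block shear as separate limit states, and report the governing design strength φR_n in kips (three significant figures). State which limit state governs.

Bolt shear: A_b = π·0.5²/4 = 0.1963 in²; R_n = 84 × 0.1963 × 2 × 1 = 32.99 kips → 0.75 × 32.99 = 24.7 kips.
Bearing: edge l_c = 0.9688, r_n = 50.57 kips; interior l_c = 1.062, r_n = 52.2 kips; R_n = 50.57 + 1·52.2 = 102.8 kips → 77.1 kips.
Block shear: A_gv = 2.156, A_nv = 1.453, A_nt = 0.3281 in²; R_n = min(0.6F_uA_nv, 0.6F_yA_gv) + U_bs·F_u·A_nt = 65.61 kips → 49.2 kips.
Bolt shear governs: 24.7 kips.

24.7 kips (bolt shear governs)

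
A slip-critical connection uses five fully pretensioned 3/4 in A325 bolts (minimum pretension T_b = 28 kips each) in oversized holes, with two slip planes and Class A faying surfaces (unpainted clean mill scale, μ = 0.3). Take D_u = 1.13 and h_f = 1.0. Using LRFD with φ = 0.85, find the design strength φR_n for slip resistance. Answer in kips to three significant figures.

R_n = μ · D_u · h_f · T_b · n_s · n_b = 0.3 × 1.13 × 1.0 × 28 × 2 × 5 = 94.92 kips.
Design strength φR_n = 0.85 × 94.92 = 80.7 kips.

80.7 kips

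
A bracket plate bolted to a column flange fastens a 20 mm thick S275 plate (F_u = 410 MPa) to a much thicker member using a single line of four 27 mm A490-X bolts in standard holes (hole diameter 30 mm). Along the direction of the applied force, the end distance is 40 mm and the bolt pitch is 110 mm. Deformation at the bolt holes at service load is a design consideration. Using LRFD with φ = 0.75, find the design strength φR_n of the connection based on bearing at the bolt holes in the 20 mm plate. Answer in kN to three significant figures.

1380 kN

Per bolt r_n = 1.2 l_c t F_u ≤ 2.4 d t F_u; upper limit = 2.4 × 27 × 20 × 410 / 1000 = 531.4 kN.
Edge bolt: l_c = 40 − 30/2 = 25 mm → 1.2 × 25 × 20 × 410 / 1000 = 246 → r_n = 246 kN.
Interior bolts: l_c = 110 − 30 = 80 mm → 1.2 × 80 × 20 × 410 / 1000 = 787.2 → r_n = 531.4 kN.
R_n = 1 × 246 + 3 × 531.4 = 1840 kN.
Design strength φR_n = 0.75 × 1840 = 1380 kN.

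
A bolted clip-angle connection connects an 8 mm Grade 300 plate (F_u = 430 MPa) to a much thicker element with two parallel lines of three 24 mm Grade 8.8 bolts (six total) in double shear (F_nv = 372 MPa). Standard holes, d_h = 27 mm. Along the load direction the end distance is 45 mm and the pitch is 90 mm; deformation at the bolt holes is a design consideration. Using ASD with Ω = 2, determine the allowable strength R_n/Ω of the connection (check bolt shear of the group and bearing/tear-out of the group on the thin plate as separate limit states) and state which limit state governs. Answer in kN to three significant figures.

Bolt shear: A_b = π·24²/4 = 452.4 mm²; R_n = 372 × 452.4 × 6 × 2 / 1000 = 2019 kN → 2019 / 2 = 1010 kN.
Bearing (1.2 l_c t F_u ≤ 2.4 d t F_u): upper limit = 2.4·24·8·430 / 1000 = 198.1 kN.
  Edge l_c = 45 − 27/2 = 31.5 → r_n = 130 kN; interior l_c = 90 − 27 = 63 → r_n = 198.1 kN.
  R_n,bearing = 2·130 + 4·198.1 = 1053 kN → 1053 / 2 = 526 kN.
Bearing governs: 526 kN.

526 kN (bearing governs)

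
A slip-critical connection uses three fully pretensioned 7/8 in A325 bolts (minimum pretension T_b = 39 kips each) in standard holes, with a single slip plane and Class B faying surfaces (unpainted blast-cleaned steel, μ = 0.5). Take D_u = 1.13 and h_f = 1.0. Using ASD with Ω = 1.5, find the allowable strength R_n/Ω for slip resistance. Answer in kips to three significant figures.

44.1 kips

R_n = μ · D_u · h_f · T_b · n_s · n_b = 0.5 × 1.13 × 1.0 × 39 × 1 × 3 = 66.1 kips.
Allowable strength R_n/Ω = 66.1 / 1.5 = 44.1 kips.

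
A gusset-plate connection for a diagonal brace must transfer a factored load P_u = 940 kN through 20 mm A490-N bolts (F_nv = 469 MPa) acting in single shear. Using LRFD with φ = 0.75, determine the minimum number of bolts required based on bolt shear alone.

9 bolts

A_b = π·20²/4 = 314.2 mm².
Per-bolt design strength φR_n = 0.75 × 469 × 314.2 × 1 / 1000 = 110.5 kN.
n ≥ 940 / 110.5 = 8.506 → use 9 bolts.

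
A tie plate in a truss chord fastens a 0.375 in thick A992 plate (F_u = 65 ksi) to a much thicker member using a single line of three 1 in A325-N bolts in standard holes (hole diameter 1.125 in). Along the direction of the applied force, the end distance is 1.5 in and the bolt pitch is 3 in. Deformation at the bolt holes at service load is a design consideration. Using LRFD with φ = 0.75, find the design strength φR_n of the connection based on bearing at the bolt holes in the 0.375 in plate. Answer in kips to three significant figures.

Per bolt r_n = 1.2 l_c t F_u ≤ 2.4 d t F_u; upper limit = 2.4 × 1 × 0.375 × 65 = 58.5 kips.
Edge bolt: l_c = 1.5 − 1.125/2 = 0.9375 in → 1.2 × 0.9375 × 0.375 × 65 = 27.42 → r_n = 27.42 kips.
Interior bolts: l_c = 3 − 1.125 = 1.875 in → 1.2 × 1.875 × 0.375 × 65 = 54.84 → r_n = 54.84 kips.
R_n = 1 × 27.42 + 2 × 54.84 = 137.1 kips.
Design strength φR_n = 0.75 × 137.1 = 103 kips.

103 kips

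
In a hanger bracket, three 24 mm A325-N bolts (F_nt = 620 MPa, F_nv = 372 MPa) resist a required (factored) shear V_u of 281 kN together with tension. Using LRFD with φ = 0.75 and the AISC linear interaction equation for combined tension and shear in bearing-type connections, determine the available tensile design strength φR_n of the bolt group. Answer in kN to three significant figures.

352 kN

A_b = π·24²/4 = 452.4 mm²; f_rv = 281 × 1000 / (3 × 452.4) = 207 MPa.
F'_nt = 1.3 F_nt − (F_nt / φF_nv) f_rv = 1.3·620 − (620/(0.75·372))·207 = 345.9 MPa, capped at F_nt → F'_nt = 345.9 MPa.
R_n = F'_nt · A_b · n = 345.9 × 452.4 × 3 / 1000 = 469.4 kN.
Design strength φR_n = 0.75 × 469.4 = 352 kN.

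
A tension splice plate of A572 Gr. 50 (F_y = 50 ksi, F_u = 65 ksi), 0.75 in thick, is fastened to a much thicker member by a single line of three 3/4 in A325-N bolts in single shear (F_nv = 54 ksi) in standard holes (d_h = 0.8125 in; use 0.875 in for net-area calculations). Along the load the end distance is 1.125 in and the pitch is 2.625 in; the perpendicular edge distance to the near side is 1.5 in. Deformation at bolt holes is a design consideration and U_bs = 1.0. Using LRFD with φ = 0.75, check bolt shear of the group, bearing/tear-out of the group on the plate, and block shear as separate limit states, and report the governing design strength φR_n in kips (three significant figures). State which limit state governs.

Bolt shear: A_b = π·0.75²/4 = 0.4418 in²; R_n = 54 × 0.4418 × 3 × 1 = 71.57 kips → 0.75 × 71.57 = 53.7 kips.
Bearing: edge l_c = 0.7188, r_n = 42.05 kips; interior l_c = 1.812, r_n = 87.75 kips; R_n = 42.05 + 2·87.75 = 217.5 kips → 163 kips.
Block shear: A_gv = 4.781, A_nv = 3.141, A_nt = 0.7969 in²; R_n = min(0.6F_uA_nv, 0.6F_yA_gv) + U_bs·F_u·A_nt = 174.3 kips → 131 kips.
Bolt shear governs: 53.7 kips.

53.7 kips (bolt shear governs)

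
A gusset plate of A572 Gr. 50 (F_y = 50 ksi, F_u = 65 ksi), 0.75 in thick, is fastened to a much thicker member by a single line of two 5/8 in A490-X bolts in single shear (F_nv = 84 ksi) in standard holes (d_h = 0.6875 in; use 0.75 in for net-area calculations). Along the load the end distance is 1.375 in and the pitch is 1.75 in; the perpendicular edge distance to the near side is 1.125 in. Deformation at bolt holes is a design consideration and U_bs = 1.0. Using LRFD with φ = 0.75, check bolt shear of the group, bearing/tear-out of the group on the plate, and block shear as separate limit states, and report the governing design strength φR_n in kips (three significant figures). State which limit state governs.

38.7 kips (bolt shear governs)

Bolt shear: A_b = π·0.625²/4 = 0.3068 in²; R_n = 84 × 0.3068 × 2 × 1 = 51.54 kips → 0.75 × 51.54 = 38.7 kips.
Bearing: edge l_c = 1.031, r_n = 60.33 kips; interior l_c = 1.062, r_n = 62.16 kips; R_n = 60.33 + 1·62.16 = 122.5 kips → 91.9 kips.
Block shear: A_gv = 2.344, A_nv = 1.5, A_nt = 0.5625 in²; R_n = min(0.6F_uA_nv, 0.6F_yA_gv) + U_bs·F_u·A_nt = 95.06 kips → 71.3 kips.
Bolt shear governs: 38.7 kips.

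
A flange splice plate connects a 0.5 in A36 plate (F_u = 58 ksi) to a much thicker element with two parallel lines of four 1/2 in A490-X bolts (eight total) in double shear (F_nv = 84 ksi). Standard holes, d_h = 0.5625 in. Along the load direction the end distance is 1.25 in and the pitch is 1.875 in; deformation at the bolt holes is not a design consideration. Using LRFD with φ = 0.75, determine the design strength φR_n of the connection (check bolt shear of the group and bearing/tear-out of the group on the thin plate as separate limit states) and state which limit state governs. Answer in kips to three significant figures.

198 kips (bolt shear governs)

Bolt shear: A_b = π·0.5²/4 = 0.1963 in²; R_n = 84 × 0.1963 × 8 × 2 = 263.9 kips → 0.75 × 263.9 = 198 kips.
Bearing (1.5 l_c t F_u ≤ 3.0 d t F_u): upper limit = 3.0·0.5·0.5·58 = 43.5 kips.
  Edge l_c = 1.25 − 0.5625/2 = 0.9688 → r_n = 42.14 kips; interior l_c = 1.875 − 0.5625 = 1.312 → r_n = 43.5 kips.
  R_n,bearing = 2·42.14 + 6·43.5 = 345.3 kips → 0.75 × 345.3 = 259 kips.
Bolt shear governs: 198 kips.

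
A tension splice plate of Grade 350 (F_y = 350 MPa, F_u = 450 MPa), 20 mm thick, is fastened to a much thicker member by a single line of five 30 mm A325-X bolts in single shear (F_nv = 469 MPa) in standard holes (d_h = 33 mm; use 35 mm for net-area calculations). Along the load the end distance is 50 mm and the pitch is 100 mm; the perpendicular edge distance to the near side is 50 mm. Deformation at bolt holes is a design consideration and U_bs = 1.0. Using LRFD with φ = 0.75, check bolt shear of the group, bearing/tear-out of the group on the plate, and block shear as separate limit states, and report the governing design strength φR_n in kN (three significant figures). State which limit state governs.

Bolt shear: A_b = π·30²/4 = 706.9 mm²; R_n = 469 × 706.9 × 5 × 1 / 1000 = 1658 kN → 0.75 × 1658 = 1240 kN.
Bearing: edge l_c = 33.5, r_n = 361.8 kN; interior l_c = 67, r_n = 648 kN; R_n = 361.8 + 4·648 = 2954 kN → 2220 kN.
Block shear: A_gv = 9000, A_nv = 5850, A_nt = 650 mm²; R_n = min(0.6F_uA_nv, 0.6F_yA_gv) + U_bs·F_u·A_nt = 1872 kN → 1400 kN.
Bolt shear governs: 1240 kN.

1240 kN (bolt shear governs)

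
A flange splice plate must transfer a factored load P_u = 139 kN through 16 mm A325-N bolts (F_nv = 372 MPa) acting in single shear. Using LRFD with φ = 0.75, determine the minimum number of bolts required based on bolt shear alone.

3 bolts

A_b = π·16²/4 = 201.1 mm².
Per-bolt design strength φR_n = 0.75 × 372 × 201.1 × 1 / 1000 = 56.1 kN.
n ≥ 139 / 56.1 = 2.478 → use 3 bolts.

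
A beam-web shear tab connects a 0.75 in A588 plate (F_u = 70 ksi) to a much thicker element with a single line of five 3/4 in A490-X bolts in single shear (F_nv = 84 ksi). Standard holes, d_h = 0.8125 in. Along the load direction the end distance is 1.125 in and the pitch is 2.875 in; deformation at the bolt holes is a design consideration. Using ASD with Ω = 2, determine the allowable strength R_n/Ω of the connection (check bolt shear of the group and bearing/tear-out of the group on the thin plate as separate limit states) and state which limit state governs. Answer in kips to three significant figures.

92.8 kips (bolt shear governs)

Bolt shear: A_b = π·0.75²/4 = 0.4418 in²; R_n = 84 × 0.4418 × 5 × 1 = 185.6 kips → 185.6 / 2 = 92.8 kips.
Bearing (1.2 l_c t F_u ≤ 2.4 d t F_u): upper limit = 2.4·0.75·0.75·70 = 94.5 kips.
  Edge l_c = 1.125 − 0.8125/2 = 0.7188 → r_n = 45.28 kips; interior l_c = 2.875 − 0.8125 = 2.062 → r_n = 94.5 kips.
  R_n,bearing = 1·45.28 + 4·94.5 = 423.3 kips → 423.3 / 2 = 212 kips.
Bolt shear governs: 92.8 kips.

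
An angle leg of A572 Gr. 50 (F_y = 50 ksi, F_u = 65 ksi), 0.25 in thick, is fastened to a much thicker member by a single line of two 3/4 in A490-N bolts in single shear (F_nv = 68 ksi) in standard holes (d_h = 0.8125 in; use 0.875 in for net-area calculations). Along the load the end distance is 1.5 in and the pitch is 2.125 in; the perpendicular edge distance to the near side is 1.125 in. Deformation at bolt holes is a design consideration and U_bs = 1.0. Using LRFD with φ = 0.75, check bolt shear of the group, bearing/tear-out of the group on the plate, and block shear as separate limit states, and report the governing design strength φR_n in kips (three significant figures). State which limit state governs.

Bolt shear: A_b = π·0.75²/4 = 0.4418 in²; R_n = 68 × 0.4418 × 2 × 1 = 60.08 kips → 0.75 × 60.08 = 45.1 kips.
Bearing: edge l_c = 1.094, r_n = 21.33 kips; interior l_c = 1.312, r_n = 25.59 kips; R_n = 21.33 + 1·25.59 = 46.92 kips → 35.2 kips.
Block shear: A_gv = 0.9062, A_nv = 0.5781, A_nt = 0.1719 in²; R_n = min(0.6F_uA_nv, 0.6F_yA_gv) + U_bs·F_u·A_nt = 33.72 kips → 25.3 kips.
Block shear governs: 25.3 kips.

25.3 kips (block shear governs)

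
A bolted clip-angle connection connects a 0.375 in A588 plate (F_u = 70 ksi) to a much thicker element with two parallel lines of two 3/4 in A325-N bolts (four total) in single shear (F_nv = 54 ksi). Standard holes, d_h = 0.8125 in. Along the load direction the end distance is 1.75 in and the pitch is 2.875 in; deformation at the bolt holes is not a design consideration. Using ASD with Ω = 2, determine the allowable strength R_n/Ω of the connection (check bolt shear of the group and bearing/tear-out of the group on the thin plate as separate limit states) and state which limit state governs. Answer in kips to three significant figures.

Bolt shear: A_b = π·0.75²/4 = 0.4418 in²; R_n = 54 × 0.4418 × 4 × 1 = 95.43 kips → 95.43 / 2 = 47.7 kips.
Bearing (1.5 l_c t F_u ≤ 3.0 d t F_u): upper limit = 3.0·0.75·0.375·70 = 59.06 kips.
  Edge l_c = 1.75 − 0.8125/2 = 1.344 → r_n = 52.91 kips; interior l_c = 2.875 − 0.8125 = 2.062 → r_n = 59.06 kips.
  R_n,bearing = 2·52.91 + 2·59.06 = 223.9 kips → 223.9 / 2 = 112 kips.
Bolt shear governs: 47.7 kips.

47.7 kips (bolt shear governs)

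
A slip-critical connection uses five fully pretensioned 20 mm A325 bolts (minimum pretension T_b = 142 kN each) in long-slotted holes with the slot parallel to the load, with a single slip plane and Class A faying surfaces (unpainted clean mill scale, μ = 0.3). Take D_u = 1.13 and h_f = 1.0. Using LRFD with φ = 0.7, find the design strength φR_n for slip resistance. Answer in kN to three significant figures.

168 kN

R_n = μ · D_u · h_f · T_b · n_s · n_b = 0.3 × 1.13 × 1.0 × 142 × 1 × 5 = 240.7 kN.
Design strength φR_n = 0.7 × 240.7 = 168 kN.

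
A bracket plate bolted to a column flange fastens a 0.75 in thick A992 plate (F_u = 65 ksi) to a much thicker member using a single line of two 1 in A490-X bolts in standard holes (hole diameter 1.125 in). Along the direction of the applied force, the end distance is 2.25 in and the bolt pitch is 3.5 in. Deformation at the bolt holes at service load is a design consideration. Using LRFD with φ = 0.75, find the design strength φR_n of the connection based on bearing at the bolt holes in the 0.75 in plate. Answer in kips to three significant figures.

162 kips

Per bolt r_n = 1.2 l_c t F_u ≤ 2.4 d t F_u; upper limit = 2.4 × 1 × 0.75 × 65 = 117 kips.
Edge bolt: l_c = 2.25 − 1.125/2 = 1.688 in → 1.2 × 1.688 × 0.75 × 65 = 98.72 → r_n = 98.72 kips.
Interior bolts: l_c = 3.5 − 1.125 = 2.375 in → 1.2 × 2.375 × 0.75 × 65 = 138.9 → r_n = 117 kips.
R_n = 1 × 98.72 + 1 × 117 = 215.7 kips.
Design strength φR_n = 0.75 × 215.7 = 162 kips.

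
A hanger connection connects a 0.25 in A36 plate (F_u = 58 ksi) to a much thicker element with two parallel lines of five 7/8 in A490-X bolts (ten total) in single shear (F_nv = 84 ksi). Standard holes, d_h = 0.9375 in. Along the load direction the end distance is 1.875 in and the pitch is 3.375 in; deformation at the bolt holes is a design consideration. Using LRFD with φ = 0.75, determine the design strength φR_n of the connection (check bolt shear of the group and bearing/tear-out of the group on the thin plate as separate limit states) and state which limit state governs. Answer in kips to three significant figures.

Bolt shear: A_b = π·0.875²/4 = 0.6013 in²; R_n = 84 × 0.6013 × 10 × 1 = 505.1 kips → 0.75 × 505.1 = 379 kips.
Bearing (1.2 l_c t F_u ≤ 2.4 d t F_u): upper limit = 2.4·0.875·0.25·58 = 30.45 kips.
  Edge l_c = 1.875 − 0.9375/2 = 1.406 → r_n = 24.47 kips; interior l_c = 3.375 − 0.9375 = 2.438 → r_n = 30.45 kips.
  R_n,bearing = 2·24.47 + 8·30.45 = 292.5 kips → 0.75 × 292.5 = 219 kips.
Bearing governs: 219 kips.

219 kips (bearing governs)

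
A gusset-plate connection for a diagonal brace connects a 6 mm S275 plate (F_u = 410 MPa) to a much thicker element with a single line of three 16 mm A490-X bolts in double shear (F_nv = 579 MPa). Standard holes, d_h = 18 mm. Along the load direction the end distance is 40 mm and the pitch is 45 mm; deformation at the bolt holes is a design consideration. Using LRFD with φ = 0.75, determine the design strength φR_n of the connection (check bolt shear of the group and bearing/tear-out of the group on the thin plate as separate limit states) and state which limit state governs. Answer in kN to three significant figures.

Bolt shear: A_b = π·16²/4 = 201.1 mm²; R_n = 579 × 201.1 × 3 × 2 / 1000 = 698.5 kN → 0.75 × 698.5 = 524 kN.
Bearing (1.2 l_c t F_u ≤ 2.4 d t F_u): upper limit = 2.4·16·6·410 / 1000 = 94.46 kN.
  Edge l_c = 40 − 18/2 = 31 → r_n = 91.51 kN; interior l_c = 45 − 18 = 27 → r_n = 79.7 kN.
  R_n,bearing = 1·91.51 + 2·79.7 = 250.9 kN → 0.75 × 250.9 = 188 kN.
Bearing governs: 188 kN.

188 kN (bearing governs)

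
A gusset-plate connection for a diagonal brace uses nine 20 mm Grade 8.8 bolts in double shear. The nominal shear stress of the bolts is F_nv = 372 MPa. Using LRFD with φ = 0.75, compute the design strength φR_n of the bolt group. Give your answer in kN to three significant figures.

A_b = π × 20² / 4 = 314.2 mm².
R_n = F_nv · A_b · n · n_s = 372 × 314.2 × 9 × 2 / 1000 = 2104 kN.
Design strength φR_n = 0.75 × 2104 = 1580 kN.

1580 kN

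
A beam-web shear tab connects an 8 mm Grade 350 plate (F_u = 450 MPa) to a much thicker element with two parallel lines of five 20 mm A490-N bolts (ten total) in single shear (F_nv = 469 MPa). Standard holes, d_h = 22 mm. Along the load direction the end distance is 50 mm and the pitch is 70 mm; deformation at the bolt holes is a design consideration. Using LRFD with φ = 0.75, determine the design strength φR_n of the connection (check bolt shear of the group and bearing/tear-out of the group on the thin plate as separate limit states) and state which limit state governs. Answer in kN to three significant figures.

1110 kN (bolt shear governs)

Bolt shear: A_b = π·20²/4 = 314.2 mm²; R_n = 469 × 314.2 × 10 × 1 / 1000 = 1473 kN → 0.75 × 1473 = 1110 kN.
Bearing (1.2 l_c t F_u ≤ 2.4 d t F_u): upper limit = 2.4·20·8·450 / 1000 = 172.8 kN.
  Edge l_c = 50 − 22/2 = 39 → r_n = 168.5 kN; interior l_c = 70 − 22 = 48 → r_n = 172.8 kN.
  R_n,bearing = 2·168.5 + 8·172.8 = 1719 kN → 0.75 × 1719 = 1290 kN.
Bolt shear governs: 1110 kN.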